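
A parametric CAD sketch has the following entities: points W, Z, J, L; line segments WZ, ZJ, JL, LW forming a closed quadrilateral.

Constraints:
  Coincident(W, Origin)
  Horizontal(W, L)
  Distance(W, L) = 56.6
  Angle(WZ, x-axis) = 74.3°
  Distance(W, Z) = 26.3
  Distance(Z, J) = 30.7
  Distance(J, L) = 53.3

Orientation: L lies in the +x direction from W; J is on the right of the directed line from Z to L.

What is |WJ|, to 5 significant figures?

6.2753

W is at the origin; W and L share the same y with |WL| = 56.6 and L in +x, so L = (56.6, 0). WZ runs at 74.3° with |WZ| = 26.3, so Z = (7.1168, 25.319). J is determined by |ZJ| = 30.7 and |JL| = 53.3 together: it lies at the intersection of circle(Z, 30.7) and circle(L, 53.3). With |ZL| = 55.584, the foot of the radical line on ZL is 10.715 from Z and the perpendicular offset is √(30.7² − 10.715²) = 28.769. Taking the right-of-ZL solution: J = (3.5517, -5.1735).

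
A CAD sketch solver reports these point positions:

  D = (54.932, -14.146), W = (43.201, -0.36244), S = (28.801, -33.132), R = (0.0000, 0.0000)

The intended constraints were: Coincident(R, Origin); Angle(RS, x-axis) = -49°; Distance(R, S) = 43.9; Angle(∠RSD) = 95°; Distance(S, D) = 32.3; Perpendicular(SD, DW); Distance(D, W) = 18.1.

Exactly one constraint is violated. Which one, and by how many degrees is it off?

Perpendicular(SD, DW) — off by 4.40°.

R = (0.00, 0.00) ✓; RS at -49.00° ✓; |RS| = 43.90 ✓; ∠RSD = 95.00° ✓; |SD| = 32.30 ✓; ∠(SD, DW) = 94.40° ✗; |DW| = 18.10 ✓.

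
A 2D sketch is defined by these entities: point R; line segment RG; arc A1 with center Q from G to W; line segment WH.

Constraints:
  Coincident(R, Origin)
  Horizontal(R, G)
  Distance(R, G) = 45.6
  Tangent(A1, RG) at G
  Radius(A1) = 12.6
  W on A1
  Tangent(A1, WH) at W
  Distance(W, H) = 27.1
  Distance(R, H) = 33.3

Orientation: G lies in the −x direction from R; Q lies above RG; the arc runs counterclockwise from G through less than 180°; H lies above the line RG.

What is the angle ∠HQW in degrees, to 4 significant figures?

65.06°

R is at the origin; R and G share the same y with |RG| = 45.6 and G on the −x side, so G = (-45.60, 0.000). Since A1 is tangent to RG there, QG ⟂ RG, so Q = G + (0, 12.6) = (-45.60, 12.60). Since QW ⟂ WH (tangency), |QH| = √(12.6² + 27.1²) = 29.89 regardless of where W sits on A1. So H lies on both circle(R, 33.3) and circle(Q, 29.89); the above-RG intersection is H = (-19.43, 27.04). W is the foot of the tangent from H: W = (-35.43, 5.164).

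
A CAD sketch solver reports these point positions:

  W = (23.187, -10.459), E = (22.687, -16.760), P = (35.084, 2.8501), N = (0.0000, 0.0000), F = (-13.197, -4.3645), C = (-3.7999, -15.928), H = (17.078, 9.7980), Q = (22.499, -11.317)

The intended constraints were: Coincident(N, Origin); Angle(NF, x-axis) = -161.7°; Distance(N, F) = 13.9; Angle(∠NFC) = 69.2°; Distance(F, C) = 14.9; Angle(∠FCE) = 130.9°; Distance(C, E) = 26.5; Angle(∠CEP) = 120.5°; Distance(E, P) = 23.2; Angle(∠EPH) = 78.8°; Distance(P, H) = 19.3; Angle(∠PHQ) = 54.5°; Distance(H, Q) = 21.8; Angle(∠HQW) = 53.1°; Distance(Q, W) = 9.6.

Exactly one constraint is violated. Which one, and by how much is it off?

Distance(Q, W) = 9.6 — off by 8.50.

N = (0.00, 0.00) ✓; NF at -161.7° ✓; |NF| = 13.90 ✓; ∠NFC = 69.20° ✓; |FC| = 14.90 ✓; ∠FCE = 130.9° ✓; |CE| = 26.50 ✓; ∠CEP = 120.5° ✓; |EP| = 23.20 ✓; ∠EPH = 78.80° ✓; |PH| = 19.30 ✓; ∠PHQ = 54.50° ✓; |HQ| = 21.80 ✓; ∠HQW = 53.12° ✓; |QW| = 1.100 ✗.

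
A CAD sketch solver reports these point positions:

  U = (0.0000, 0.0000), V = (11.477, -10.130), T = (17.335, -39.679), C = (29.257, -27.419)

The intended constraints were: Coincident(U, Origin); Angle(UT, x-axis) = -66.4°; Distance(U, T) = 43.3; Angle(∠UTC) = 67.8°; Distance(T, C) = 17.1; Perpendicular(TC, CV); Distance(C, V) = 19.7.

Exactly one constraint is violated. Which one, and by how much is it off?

Distance(C, V) = 19.7 — off by 5.10.

U = (0.00, 0.00) ✓; UT at -66.40° ✓; |UT| = 43.30 ✓; ∠UTC = 67.80° ✓; |TC| = 17.10 ✓; ∠(TC, CV) = 90.00° ✓; |CV| = 24.80 ✗.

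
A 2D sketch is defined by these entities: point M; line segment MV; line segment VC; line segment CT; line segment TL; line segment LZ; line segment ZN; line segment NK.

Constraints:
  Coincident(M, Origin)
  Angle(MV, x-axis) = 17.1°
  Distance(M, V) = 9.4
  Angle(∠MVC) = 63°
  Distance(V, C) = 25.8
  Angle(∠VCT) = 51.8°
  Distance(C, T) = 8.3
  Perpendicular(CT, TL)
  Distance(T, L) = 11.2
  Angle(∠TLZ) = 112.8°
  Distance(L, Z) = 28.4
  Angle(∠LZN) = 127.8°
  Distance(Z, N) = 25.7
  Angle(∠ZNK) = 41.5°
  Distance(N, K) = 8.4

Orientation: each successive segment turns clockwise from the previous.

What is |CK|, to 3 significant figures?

33.0

M is at the origin; MV runs at 17.1° with length 9.4, so V = (8.98, 2.76). ∠MVC = 63.0° gives VC at -99.9° from the x-axis; with |VC| = 25.8, C = (4.55, -22.7). ∠VCT = 51.8° gives CT at 132° from the x-axis; with |CT| = 8.3, T = (-0.994, -16.5). CT ⟂ TL, so TL runs at 41.9°; with |TL| = 11.2, L = (7.34, -8.99). ∠TLZ = 112.8° gives LZ at -25.3° from the x-axis; with |LZ| = 28.4, Z = (33.0, -21.1). ∠LZN = 127.8° gives ZN at -77.5° from the x-axis; with |ZN| = 25.7, N = (38.6, -46.2). ∠ZNK = 41.5° gives NK at 144° from the x-axis; with |NK| = 8.4, K = (31.8, -41.3). Then |CK| = |K − C| = 33.0.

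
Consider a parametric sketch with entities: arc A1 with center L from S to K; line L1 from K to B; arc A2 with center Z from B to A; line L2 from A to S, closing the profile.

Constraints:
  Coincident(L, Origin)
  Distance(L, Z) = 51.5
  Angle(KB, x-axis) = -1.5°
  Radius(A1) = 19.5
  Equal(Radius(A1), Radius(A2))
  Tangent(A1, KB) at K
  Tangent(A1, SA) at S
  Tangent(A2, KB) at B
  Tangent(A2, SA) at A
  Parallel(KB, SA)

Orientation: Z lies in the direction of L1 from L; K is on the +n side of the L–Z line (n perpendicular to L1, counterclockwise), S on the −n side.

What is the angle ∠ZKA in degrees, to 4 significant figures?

16.40°

The slot axis is L1's direction at -1.5°, so u = (cos -1.5°, sin -1.5°) = (0.9997, -0.02618) and n = (−sin -1.5°, cos -1.5°) = (0.02618, 0.9997). L is at the origin and Z lies 51.5 along u from L, so Z = 51.5·u = (51.48, -1.348). Tangency of A1 to both parallel lines with radius 19.5 puts K and S at L ± 19.5·n: K = (0.5105, 19.49), S = (-0.5105, -19.49). Equal radii place B and A the same way about Z: B = Z + 19.5·n = (51.99, 18.15), A = Z − 19.5·n = (50.97, -20.84). Then cos ∠ZKA = KZ·KA / (|KZ||KA|), giving 16.40°.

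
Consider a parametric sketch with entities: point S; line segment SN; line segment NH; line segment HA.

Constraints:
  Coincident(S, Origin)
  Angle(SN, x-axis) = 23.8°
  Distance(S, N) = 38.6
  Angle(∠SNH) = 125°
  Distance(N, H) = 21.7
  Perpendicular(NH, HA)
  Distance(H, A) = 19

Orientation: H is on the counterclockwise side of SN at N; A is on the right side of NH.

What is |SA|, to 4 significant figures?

66.96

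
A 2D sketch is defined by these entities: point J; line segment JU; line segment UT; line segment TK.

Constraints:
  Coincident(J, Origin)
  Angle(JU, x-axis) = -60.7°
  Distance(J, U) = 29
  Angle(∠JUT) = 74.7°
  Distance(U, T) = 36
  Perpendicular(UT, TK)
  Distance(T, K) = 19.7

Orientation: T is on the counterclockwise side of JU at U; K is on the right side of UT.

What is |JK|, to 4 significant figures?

55.46

J is at the origin; JU runs at -60.7° with length 29.0, so U = 29.0·(cos -60.7°, sin -60.7°) = (14.19, -25.29). ∠JUT = 74.7°, so UT runs at -60.7° + (180° − 74.7°) = 44.60° from the x-axis; with |UT| = 36.0, T = U + 36.0·(cos 44.60°, sin 44.60°) = (39.83, -0.01250). UT ⟂ TK; with |TK| = 19.7 on the right of UT, K = T + 19.7·(0.7022, -0.7120) = (53.66, -14.04). Then |JK| = |K − J| = 55.46.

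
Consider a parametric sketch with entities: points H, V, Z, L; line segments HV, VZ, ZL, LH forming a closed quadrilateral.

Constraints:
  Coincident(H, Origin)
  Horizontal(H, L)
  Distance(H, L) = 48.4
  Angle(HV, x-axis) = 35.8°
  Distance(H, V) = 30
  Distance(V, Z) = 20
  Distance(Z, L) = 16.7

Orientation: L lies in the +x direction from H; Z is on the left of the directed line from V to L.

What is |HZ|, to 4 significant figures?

47.15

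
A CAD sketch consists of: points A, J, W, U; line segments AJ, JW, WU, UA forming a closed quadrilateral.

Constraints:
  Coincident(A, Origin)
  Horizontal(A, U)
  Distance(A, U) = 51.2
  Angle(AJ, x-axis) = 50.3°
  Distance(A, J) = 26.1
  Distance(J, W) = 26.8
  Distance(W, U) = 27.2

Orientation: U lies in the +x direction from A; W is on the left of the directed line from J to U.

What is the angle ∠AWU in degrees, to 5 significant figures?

76.767°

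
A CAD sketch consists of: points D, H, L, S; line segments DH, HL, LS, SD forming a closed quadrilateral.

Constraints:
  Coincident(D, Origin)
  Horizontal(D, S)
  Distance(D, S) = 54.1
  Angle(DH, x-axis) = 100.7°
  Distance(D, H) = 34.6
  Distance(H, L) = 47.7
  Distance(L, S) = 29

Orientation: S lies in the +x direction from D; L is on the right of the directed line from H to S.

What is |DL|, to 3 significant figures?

25.2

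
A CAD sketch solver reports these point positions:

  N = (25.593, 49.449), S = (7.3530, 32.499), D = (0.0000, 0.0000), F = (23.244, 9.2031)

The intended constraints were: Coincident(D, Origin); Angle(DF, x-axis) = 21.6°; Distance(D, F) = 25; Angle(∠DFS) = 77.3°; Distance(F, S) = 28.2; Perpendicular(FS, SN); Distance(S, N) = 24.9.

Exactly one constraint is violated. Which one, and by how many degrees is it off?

Perpendicular(FS, SN) — off by 8.60°.

D = (0.00, 0.00) ✓; DF at 21.60° ✓; |DF| = 25.00 ✓; ∠DFS = 77.30° ✓; |FS| = 28.20 ✓; ∠(FS, SN) = 81.40° ✗; |SN| = 24.90 ✓.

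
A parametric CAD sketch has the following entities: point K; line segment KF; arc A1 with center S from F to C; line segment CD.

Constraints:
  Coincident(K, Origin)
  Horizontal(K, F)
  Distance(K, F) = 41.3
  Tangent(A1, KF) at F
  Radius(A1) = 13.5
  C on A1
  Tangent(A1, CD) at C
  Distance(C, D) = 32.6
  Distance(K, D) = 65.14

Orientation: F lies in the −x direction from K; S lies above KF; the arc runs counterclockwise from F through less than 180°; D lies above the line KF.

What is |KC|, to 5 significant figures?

34.962

Checks: K = (0.00, 0.00) ✓; |KF| = 41.30 ✓; |SC| = 13.50 ✓; ∠(SC, CD) = 90.00° ✓; |CD| = 32.60 ✓; |KD| = 65.14 ✓.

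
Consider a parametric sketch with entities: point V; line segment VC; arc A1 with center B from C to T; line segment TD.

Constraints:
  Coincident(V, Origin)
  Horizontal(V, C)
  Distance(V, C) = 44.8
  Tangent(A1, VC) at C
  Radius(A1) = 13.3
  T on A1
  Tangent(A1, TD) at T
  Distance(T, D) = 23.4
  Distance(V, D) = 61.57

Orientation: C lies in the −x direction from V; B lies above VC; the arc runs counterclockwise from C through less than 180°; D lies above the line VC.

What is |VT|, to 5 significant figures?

39.551

Checks: |VC| = 44.80 ✓; ∠(BC, CV) = 90.00° ✓; |BT| = 13.30 ✓; ∠(BT, TD) = 90.00° ✓; |TD| = 23.40 ✓; |VD| = 61.57 ✓.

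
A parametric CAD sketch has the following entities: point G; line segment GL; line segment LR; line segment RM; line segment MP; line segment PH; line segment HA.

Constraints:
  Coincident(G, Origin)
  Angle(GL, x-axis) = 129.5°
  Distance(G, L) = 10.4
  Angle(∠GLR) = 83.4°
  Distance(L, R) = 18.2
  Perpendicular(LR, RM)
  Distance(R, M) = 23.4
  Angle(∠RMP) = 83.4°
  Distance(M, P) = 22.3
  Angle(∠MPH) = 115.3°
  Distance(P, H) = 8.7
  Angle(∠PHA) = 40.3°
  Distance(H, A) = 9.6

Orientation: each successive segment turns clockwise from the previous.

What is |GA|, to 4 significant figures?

7.215

G is at the origin; GL runs at 129.5° with length 10.4, so L = (-6.615, 8.025). ∠GLR = 83.4° gives LR at 32.90° from the x-axis; with |LR| = 18.2, R = (8.666, 17.91). The perpendicularity gives RM at right angles to LR, so RM runs at -57.10°; with |RM| = 23.4, M = (21.38, -1.736). ∠RMP = 83.4° gives MP at -153.7° from the x-axis; with |MP| = 22.3, P = (1.385, -11.62). ∠MPH = 115.3° gives PH at 141.6° from the x-axis; with |PH| = 8.7, H = (-5.434, -6.213). ∠PHA = 40.3° gives HA at 1.900° from the x-axis; with |HA| = 9.6, A = (4.161, -5.895). Then |GA| = |A − G| = 7.215.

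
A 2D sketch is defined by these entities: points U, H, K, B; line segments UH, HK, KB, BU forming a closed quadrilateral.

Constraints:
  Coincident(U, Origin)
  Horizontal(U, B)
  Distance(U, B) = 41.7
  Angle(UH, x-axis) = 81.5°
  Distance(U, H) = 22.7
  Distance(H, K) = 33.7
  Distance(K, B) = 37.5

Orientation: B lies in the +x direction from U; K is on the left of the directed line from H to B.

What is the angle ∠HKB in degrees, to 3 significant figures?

77.0°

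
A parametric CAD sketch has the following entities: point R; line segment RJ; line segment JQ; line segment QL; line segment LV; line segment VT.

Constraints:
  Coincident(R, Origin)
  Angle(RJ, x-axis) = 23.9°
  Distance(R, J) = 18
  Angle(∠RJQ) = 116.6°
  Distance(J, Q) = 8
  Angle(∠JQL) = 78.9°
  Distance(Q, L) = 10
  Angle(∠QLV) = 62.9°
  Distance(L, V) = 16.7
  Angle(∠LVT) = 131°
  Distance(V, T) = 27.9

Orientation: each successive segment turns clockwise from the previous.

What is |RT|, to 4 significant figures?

44.48

R is at the origin; RJ runs at 23.9° with length 18.0, so J = (16.46, 7.293). ∠RJQ = 116.6° gives JQ at -39.50° from the x-axis; with |JQ| = 8.0, Q = (22.63, 2.204). ∠JQL = 78.9° gives QL at -140.6° from the x-axis; with |QL| = 10.0, L = (14.90, -4.143). ∠QLV = 62.9° gives LV at 102.3° from the x-axis; with |LV| = 16.7, V = (11.34, 12.17). ∠LVT = 131.0° gives VT at 53.30° from the x-axis; with |VT| = 27.9, T = (28.02, 34.54). Then |RT| = |T − R| = 44.48.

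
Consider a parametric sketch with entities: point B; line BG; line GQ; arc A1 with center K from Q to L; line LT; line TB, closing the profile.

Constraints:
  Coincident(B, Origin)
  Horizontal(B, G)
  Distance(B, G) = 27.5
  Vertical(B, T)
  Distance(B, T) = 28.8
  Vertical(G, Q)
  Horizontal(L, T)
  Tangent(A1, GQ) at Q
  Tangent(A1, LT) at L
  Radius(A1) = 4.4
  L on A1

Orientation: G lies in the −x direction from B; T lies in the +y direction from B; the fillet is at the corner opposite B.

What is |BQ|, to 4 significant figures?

36.76

B is at the origin; B and G share the same y with |BG| = 27.5 and G on the −x side, so G = (-27.50, 0.000). B and T share the same x with |BT| = 28.8 and T on the +y side, so T = (0.000, 28.80). The virtual corner opposite B is at (-27.50, 28.80). Since A1 is tangent to GQ there, KQ ⟂ GQ and the tangent condition forces KL to be normal to LT, with radius 4.4, so the center K sits 4.4 in from both sides at K = (-23.10, 24.40). That places the tangent points at Q = (-27.50, 24.40) on GQ and L = (-23.10, 28.80) on LT. Then |BQ| = |Q − B| = 36.76.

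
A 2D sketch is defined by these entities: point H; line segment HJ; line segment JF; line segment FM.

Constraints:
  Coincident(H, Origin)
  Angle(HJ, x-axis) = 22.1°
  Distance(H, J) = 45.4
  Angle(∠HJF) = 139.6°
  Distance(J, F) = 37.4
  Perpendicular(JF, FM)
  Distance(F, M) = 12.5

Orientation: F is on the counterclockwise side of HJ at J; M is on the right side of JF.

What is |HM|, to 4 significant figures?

83.29

∠HJF = 139.6°, so JF runs at 22.1° + (180° − 139.6°) = 62.50° from the x-axis; with |JF| = 37.4, F = J + 37.4·(cos 62.50°, sin 62.50°) = (59.33, 50.25). JF ⟂ FM; with |FM| = 12.5 on the right of JF, M = F + 12.5·(0.8870, -0.4617) = (70.42, 44.48). Then |HM| = |M − H| = 83.29.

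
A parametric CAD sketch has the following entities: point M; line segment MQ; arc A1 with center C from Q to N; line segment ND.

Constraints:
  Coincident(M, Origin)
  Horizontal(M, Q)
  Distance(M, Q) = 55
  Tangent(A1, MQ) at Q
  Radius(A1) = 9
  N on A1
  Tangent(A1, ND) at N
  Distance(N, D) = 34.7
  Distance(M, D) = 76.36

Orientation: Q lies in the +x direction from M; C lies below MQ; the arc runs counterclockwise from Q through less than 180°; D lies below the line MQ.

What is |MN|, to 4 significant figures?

48.70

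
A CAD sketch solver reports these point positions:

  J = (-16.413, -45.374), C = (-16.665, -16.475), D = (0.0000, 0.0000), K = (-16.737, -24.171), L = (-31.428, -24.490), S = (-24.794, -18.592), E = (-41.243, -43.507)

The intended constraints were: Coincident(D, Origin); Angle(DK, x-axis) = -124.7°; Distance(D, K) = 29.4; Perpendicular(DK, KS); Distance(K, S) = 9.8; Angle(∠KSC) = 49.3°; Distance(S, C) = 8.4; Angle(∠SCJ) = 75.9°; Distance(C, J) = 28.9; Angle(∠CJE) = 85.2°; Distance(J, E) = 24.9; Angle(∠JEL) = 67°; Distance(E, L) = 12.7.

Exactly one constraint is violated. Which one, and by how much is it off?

Distance(E, L) = 12.7 — off by 8.70.

D = (0.00, 0.00) ✓; DK at -124.7° ✓; |DK| = 29.40 ✓; ∠(DK, KS) = 90.00° ✓; |KS| = 9.800 ✓; ∠KSC = 49.30° ✓; |SC| = 8.400 ✓; ∠SCJ = 75.90° ✓; |CJ| = 28.90 ✓; ∠CJE = 85.20° ✓; |JE| = 24.90 ✓; ∠JEL = 67.00° ✓; |EL| = 21.40 ✗.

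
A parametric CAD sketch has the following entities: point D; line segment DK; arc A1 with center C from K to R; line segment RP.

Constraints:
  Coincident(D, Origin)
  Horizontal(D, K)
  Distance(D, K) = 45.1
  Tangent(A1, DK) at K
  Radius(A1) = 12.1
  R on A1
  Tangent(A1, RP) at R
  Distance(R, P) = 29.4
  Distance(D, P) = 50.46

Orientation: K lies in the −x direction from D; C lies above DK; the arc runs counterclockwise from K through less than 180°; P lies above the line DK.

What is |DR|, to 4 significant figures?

34.83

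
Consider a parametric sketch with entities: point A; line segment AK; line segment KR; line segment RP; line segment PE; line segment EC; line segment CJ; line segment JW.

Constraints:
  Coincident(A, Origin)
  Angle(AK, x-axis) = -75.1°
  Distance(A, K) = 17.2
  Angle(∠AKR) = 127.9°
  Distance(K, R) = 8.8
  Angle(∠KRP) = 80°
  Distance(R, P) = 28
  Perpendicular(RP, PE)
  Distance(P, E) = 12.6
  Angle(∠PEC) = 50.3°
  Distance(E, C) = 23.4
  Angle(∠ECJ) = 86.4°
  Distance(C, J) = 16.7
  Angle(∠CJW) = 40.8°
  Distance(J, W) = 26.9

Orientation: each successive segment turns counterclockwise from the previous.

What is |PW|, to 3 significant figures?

14.6

∠ECJ = 86.4° gives CJ at 30.3° from the x-axis; with |CJ| = 16.7, J = (31.5, -2.42). ∠CJW = 40.8° gives JW at 170° from the x-axis; with |JW| = 26.9, W = (5.03, 2.48). Then |PW| = |W − P| = 14.6.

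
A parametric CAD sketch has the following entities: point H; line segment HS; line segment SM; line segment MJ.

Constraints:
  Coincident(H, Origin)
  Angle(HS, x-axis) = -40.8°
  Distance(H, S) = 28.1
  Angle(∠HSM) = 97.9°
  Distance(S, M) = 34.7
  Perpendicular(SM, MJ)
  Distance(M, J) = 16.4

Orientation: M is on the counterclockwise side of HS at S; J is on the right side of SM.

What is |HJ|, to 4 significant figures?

58.68

H is at the origin; HS runs at -40.8° with length 28.1, so S = 28.1·(cos -40.8°, sin -40.8°) = (21.27, -18.36). ∠HSM = 97.9°, so SM runs at -40.8° + (180° − 97.9°) = 41.30° from the x-axis; with |SM| = 34.7, M = S + 34.7·(cos 41.30°, sin 41.30°) = (47.34, 4.541). SM is perpendicular to MJ; with |MJ| = 16.4 on the right of SM, J = M + 16.4·(0.6600, -0.7513) = (58.16, -7.780). Then |HJ| = |J − H| = 58.68.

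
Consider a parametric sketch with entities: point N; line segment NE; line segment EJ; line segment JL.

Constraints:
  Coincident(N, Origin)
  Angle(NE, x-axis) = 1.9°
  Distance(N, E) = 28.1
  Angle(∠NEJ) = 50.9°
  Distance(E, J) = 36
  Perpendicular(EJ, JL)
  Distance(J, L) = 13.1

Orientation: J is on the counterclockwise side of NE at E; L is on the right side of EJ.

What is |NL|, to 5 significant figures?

39.403

N is at the origin; NE runs at 1.9° with length 28.1, so E = 28.1·(cos 1.9°, sin 1.9°) = (28.085, 0.93166). ∠NEJ = 50.9°, so EJ runs at 1.9° + (180° − 50.9°) = 131.00° from the x-axis; with |EJ| = 36.0, J = E + 36.0·(cos 131.00°, sin 131.00°) = (4.4664, 28.101). EJ ⟂ JL; with |JL| = 13.1 on the right of EJ, L = J + 13.1·(0.75471, 0.65606) = (14.353, 36.696). Then |NL| = |L − N| = 39.403.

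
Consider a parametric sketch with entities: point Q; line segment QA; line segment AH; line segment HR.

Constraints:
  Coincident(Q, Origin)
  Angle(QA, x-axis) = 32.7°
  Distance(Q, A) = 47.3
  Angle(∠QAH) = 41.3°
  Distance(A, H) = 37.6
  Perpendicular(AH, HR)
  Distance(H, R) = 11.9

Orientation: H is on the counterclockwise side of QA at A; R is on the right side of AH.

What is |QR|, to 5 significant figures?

43.168

Q is at the origin; QA runs at 32.7° with length 47.3, so A = 47.3·(cos 32.7°, sin 32.7°) = (39.803, 25.553). ∠QAH = 41.3°, so AH runs at 32.7° + (180° − 41.3°) = 171.40° from the x-axis; with |AH| = 37.6, H = A + 37.6·(cos 171.40°, sin 171.40°) = (2.6262, 31.176). AH ⟂ HR; with |HR| = 11.9 on the right of AH, R = H + 11.9·(0.14954, 0.98876) = (4.4057, 42.942). Then |QR| = |R − Q| = 43.168.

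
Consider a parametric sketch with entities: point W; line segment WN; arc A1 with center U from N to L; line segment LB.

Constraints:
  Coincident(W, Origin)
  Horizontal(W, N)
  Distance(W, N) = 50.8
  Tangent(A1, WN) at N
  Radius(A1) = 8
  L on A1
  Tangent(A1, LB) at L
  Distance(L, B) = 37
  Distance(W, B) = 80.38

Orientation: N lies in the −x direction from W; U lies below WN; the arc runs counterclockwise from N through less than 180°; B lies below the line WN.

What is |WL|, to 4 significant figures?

58.75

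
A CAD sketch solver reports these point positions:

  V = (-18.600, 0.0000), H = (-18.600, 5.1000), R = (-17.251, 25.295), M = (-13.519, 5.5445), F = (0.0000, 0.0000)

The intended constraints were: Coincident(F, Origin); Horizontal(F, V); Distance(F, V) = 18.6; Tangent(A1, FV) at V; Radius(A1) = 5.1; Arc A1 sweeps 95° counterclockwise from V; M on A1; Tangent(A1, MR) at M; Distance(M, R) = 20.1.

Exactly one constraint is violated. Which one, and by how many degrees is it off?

Tangent(A1, MR) at M — off by 5.70°.

F = (0.00, 0.00) ✓; F.y = 0.00, V.y = 0.00 ✓; |FV| = 18.60 ✓; ∠(HV, VF) = 90.00° ✓; |HV| = 5.100 ✓; bearing(H→M) − bearing(H→V) = 95.00° ✓; |HM| = 5.100 ✓; ∠(HM, MR) = 84.30° ✗; |MR| = 20.10 ✓.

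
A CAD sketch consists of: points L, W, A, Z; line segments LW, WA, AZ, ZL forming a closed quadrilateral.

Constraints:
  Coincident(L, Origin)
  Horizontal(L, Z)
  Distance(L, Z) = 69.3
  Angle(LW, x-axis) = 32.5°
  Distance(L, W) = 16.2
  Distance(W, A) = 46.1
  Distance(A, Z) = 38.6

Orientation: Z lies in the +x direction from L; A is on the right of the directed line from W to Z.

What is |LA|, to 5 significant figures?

50.374

Checks: LW at 32.50° ✓; |WA| = 46.10 ✓; |AZ| = 38.60 ✓.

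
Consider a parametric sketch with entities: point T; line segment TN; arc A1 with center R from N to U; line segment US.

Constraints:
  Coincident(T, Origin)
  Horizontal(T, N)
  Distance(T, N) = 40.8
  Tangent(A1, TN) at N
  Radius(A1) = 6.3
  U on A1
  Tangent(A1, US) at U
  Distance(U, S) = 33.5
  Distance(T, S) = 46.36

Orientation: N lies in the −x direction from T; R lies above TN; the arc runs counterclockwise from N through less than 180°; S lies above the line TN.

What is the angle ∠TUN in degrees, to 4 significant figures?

133.4°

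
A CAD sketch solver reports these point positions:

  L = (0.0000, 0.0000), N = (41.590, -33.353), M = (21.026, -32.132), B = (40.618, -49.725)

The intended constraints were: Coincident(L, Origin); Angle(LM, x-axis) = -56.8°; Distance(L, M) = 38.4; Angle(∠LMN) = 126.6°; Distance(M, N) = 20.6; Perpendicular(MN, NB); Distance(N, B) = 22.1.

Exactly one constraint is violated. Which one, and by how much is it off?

Distance(N, B) = 22.1 — off by 5.70.

L = (0.00, 0.00) ✓; LM at -56.80° ✓; |LM| = 38.40 ✓; ∠LMN = 126.6° ✓; |MN| = 20.60 ✓; ∠(MN, NB) = 90.00° ✓; |NB| = 16.40 ✗.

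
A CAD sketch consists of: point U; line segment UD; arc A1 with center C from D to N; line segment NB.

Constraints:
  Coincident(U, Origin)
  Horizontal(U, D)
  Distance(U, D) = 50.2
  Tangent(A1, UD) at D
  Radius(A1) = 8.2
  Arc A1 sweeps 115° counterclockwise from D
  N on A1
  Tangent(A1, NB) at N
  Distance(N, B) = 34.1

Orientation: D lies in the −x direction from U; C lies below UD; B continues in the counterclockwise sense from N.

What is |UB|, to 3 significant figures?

60.7

On A1, D sits at bearing 90° from C; a 115° counterclockwise sweep puts N at bearing 205°, so N = C + 8.2·(cos 205°, sin 205°) = (-57.6, -11.7). The tangent condition forces CN to be normal to NB, so NB runs along (−sin 205°, cos 205°); with |NB| = 34.1, B = (-43.2, -42.6). Then |UB| = |B − U| = 60.7.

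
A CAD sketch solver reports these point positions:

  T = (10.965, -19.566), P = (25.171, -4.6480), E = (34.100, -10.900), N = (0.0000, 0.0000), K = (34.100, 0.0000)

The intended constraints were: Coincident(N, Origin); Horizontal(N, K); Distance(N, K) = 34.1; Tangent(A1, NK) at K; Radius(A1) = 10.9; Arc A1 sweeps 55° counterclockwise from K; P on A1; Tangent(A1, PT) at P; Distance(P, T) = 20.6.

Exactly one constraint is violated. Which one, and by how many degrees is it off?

Tangent(A1, PT) at P — off by 8.60°.

N = (0.00, 0.00) ✓; N.y = 0.00, K.y = 0.00 ✓; |NK| = 34.10 ✓; ∠(EK, KN) = 90.00° ✓; |EK| = 10.90 ✓; bearing(E→P) − bearing(E→K) = 55.00° ✓; |EP| = 10.90 ✓; ∠(EP, PT) = 98.60° ✗; |PT| = 20.60 ✓.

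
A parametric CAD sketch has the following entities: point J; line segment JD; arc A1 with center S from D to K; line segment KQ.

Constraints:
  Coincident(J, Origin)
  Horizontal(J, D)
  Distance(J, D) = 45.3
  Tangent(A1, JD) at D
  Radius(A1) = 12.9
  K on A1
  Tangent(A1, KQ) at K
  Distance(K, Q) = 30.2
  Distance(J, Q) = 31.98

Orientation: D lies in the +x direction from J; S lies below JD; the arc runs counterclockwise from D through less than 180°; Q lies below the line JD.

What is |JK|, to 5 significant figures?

35.727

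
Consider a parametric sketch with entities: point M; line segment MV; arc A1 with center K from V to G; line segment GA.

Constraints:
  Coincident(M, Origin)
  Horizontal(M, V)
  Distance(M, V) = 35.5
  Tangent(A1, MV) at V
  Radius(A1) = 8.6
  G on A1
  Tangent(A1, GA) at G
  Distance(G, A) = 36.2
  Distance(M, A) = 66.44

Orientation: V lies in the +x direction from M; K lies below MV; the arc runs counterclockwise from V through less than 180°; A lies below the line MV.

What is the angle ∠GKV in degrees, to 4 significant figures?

128.3°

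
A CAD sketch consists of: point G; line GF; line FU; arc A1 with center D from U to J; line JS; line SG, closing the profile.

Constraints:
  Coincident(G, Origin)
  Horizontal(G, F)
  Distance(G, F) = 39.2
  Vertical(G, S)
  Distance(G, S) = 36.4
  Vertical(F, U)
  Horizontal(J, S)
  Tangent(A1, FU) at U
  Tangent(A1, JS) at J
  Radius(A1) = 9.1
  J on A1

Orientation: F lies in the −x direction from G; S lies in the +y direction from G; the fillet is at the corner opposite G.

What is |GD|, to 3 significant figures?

40.6

G is at the origin; GF is horizontal with |GF| = 39.2 and F on the −x side, so F = (-39.2, 0.00). GS is vertical with |GS| = 36.4 and S on the +y side, so S = (0.00, 36.4). The virtual corner opposite G is at (-39.2, 36.4). Since A1 is tangent to FU there, DU ⟂ FU and A1 meets JS tangentially, so DJ is at right angles to JS, with radius 9.1, so the center D sits 9.1 in from both sides at D = (-30.1, 27.3). Then |GD| = |D − G| = 40.6.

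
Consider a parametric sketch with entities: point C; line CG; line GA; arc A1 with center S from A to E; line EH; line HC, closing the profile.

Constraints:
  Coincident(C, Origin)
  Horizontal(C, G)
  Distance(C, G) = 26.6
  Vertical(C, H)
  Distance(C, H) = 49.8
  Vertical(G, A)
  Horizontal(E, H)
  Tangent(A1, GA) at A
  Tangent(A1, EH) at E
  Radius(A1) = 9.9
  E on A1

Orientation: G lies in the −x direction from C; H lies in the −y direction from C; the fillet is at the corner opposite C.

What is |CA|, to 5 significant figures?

47.954

C is at the origin; C and G share the same y with |CG| = 26.6 and G on the −x side, so G = (-26.600, 0.0000). C and H share the same x with |CH| = 49.8 and H on the −y side, so H = (0.0000, -49.800). The virtual corner opposite C is at (-26.600, -49.800). A1 meets GA tangentially, so SA is at right angles to GA and tangency of A1 to EH means the radius SE is perpendicular to EH, with radius 9.9, so the center S sits 9.9 in from both sides at S = (-16.700, -39.900). That places the tangent points at A = (-26.600, -39.900) on GA and E = (-16.700, -49.800) on EH. Then |CA| = |A − C| = 47.954.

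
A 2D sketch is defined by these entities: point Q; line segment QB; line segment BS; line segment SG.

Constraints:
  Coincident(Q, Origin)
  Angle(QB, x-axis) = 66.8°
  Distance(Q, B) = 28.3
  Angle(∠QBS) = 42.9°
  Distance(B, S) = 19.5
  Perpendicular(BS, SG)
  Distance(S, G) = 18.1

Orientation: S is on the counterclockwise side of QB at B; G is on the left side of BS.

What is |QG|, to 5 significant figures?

1.6944

Q is at the origin; QB runs at 66.8° with length 28.3, so B = 28.3·(cos 66.8°, sin 66.8°) = (11.149, 26.012). ∠QBS = 42.9°, so BS runs at 66.8° + (180° − 42.9°) = 203.90° from the x-axis; with |BS| = 19.5, S = B + 19.5·(cos 203.90°, sin 203.90°) = (-6.6794, 18.111). The perpendicularity gives SG at right angles to BS; with |SG| = 18.1 on the left of BS, G = S + 18.1·(0.40514, -0.91425) = (0.65367, 1.5633). Then |QG| = |G − Q| = 1.6944.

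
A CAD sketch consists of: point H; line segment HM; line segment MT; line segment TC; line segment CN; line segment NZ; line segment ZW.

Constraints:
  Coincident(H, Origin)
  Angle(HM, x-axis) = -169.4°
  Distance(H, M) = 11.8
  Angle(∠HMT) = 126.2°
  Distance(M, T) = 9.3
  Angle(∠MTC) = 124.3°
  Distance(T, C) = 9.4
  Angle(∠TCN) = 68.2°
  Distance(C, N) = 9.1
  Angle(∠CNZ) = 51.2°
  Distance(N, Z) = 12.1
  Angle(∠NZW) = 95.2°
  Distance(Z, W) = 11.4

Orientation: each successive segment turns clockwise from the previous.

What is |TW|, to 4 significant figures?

12.77

H is at the origin; HM runs at -169.4° with length 11.8, so M = (-11.60, -2.171). ∠HMT = 126.2° gives MT at 136.8° from the x-axis; with |MT| = 9.3, T = (-18.38, 4.196). ∠MTC = 124.3° gives TC at 81.10° from the x-axis; with |TC| = 9.4, C = (-16.92, 13.48). ∠TCN = 68.2° gives CN at -30.70° from the x-axis; with |CN| = 9.1, N = (-9.099, 8.837). ∠CNZ = 51.2° gives NZ at -159.5° from the x-axis; with |NZ| = 12.1, Z = (-20.43, 4.599). ∠NZW = 95.2° gives ZW at 115.7° from the x-axis; with |ZW| = 11.4, W = (-25.38, 14.87). Then |TW| = |W − T| = 12.77.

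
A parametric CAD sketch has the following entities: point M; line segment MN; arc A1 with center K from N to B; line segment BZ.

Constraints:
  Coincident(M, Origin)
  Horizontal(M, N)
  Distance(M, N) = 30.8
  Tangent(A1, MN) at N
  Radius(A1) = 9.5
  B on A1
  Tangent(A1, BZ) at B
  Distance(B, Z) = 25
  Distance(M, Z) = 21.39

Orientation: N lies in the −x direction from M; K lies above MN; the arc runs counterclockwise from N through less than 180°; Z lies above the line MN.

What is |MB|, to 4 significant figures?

24.25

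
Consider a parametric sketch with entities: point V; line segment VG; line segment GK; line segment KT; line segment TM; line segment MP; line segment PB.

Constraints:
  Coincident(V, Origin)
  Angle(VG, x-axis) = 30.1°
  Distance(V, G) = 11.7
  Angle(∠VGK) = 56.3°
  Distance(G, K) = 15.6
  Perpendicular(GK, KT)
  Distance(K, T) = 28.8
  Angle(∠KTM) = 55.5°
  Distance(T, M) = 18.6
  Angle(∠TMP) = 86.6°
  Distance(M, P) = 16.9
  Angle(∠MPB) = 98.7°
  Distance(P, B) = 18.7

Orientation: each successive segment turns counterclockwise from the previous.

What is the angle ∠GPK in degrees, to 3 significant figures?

110°

∠KTM = 55.5° gives TM at 8.30° from the x-axis; with |TM| = 18.6, M = (1.81, -10.4). ∠TMP = 86.6° gives MP at 102° from the x-axis; with |MP| = 16.9, P = (-1.61, 6.15). Then cos ∠GPK = PG·PK / (|PG||PK|), giving 110°.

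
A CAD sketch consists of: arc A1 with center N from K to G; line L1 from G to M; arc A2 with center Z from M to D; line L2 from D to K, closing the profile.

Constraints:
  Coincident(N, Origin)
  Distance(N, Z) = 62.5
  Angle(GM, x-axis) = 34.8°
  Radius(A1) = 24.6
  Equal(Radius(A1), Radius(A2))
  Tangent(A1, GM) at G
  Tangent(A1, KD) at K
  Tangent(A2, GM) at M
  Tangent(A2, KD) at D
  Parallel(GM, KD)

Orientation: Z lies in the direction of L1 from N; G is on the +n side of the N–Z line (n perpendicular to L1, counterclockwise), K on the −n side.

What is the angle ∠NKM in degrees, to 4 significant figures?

51.79°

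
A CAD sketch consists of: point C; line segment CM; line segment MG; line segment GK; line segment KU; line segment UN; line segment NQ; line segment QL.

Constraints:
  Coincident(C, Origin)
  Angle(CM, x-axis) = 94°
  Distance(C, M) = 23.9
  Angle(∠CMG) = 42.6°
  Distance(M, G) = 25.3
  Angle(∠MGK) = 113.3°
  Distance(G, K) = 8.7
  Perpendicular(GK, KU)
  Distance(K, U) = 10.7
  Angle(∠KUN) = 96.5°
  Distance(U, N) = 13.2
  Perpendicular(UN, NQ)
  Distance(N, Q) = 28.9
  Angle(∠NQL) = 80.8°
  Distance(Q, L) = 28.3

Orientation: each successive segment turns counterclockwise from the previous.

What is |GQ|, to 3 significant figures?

18.2

C is at the origin; CM runs at 94.0° with length 23.9, so M = (-1.67, 23.8). ∠CMG = 42.6° gives MG at -129° from the x-axis; with |MG| = 25.3, G = (-17.5, 4.07). ∠MGK = 113.3° gives GK at -61.9° from the x-axis; with |GK| = 8.7, K = (-13.4, -3.61). GK ⟂ KU, so KU runs at 28.1°; with |KU| = 10.7, U = (-3.91, 1.43). ∠KUN = 96.5° gives UN at 112° from the x-axis; with |UN| = 13.2, N = (-8.77, 13.7). The perpendicularity gives NQ at right angles to UN, so NQ runs at -158°; with |NQ| = 28.9, Q = (-35.6, 3.07). Then |GQ| = |Q − G| = 18.2.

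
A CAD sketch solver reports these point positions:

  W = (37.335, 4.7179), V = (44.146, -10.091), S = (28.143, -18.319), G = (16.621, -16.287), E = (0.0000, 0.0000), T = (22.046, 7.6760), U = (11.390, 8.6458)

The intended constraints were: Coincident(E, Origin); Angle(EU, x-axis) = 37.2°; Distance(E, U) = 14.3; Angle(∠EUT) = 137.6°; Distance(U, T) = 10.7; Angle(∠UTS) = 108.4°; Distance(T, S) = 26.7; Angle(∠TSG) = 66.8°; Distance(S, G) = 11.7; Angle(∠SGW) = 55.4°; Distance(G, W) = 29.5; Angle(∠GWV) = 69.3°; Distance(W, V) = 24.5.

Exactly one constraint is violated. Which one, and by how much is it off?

Distance(W, V) = 24.5 — off by 8.20.

E = (0.00, 0.00) ✓; EU at 37.20° ✓; |EU| = 14.30 ✓; ∠EUT = 137.6° ✓; |UT| = 10.70 ✓; ∠UTS = 108.4° ✓; |TS| = 26.70 ✓; ∠TSG = 66.80° ✓; |SG| = 11.70 ✓; ∠SGW = 55.40° ✓; |GW| = 29.50 ✓; ∠GWV = 69.30° ✓; |WV| = 16.30 ✗.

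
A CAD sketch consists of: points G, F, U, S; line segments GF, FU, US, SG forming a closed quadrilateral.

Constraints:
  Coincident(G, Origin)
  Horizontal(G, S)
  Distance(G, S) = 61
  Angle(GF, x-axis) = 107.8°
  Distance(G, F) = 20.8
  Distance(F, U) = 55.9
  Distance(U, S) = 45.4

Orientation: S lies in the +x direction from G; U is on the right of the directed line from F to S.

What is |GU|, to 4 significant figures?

36.30

G is at the origin; G and S share the same y with |GS| = 61.0 and S in +x, so S = (61.0, 0). GF runs at 107.8° with |GF| = 20.8, so F = (-6.358, 19.80). U is determined by |FU| = 55.9 and |US| = 45.4 together: it lies at the intersection of circle(F, 55.9) and circle(S, 45.4). With |FS| = 70.21, the foot of the radical line on FS is 42.68 from F and the perpendicular offset is √(55.9² − 42.68²) = 36.10. Taking the right-of-FS solution: U = (24.40, -26.87).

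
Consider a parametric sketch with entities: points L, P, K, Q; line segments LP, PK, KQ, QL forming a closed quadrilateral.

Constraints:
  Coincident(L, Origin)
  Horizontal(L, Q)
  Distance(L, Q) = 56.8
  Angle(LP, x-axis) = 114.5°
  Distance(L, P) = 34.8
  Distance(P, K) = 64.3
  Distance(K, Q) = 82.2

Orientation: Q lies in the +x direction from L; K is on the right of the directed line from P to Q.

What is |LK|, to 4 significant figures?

37.49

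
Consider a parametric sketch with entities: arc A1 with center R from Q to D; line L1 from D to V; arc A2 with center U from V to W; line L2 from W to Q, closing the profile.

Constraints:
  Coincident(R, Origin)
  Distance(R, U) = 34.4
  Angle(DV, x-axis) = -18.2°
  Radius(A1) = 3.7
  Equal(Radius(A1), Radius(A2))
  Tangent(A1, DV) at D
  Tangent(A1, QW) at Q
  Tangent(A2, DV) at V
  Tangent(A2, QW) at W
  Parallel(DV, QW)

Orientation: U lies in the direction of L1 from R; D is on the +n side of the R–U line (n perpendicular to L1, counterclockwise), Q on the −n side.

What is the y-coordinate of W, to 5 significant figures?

-14.259

Tangency of A1 to both parallel lines with radius 3.7 puts D and Q at R ± 3.7·n: D = (1.1556, 3.5149), Q = (-1.1556, -3.5149). Equal radii place V and W the same way about U: V = U + 3.7·n = (33.835, -7.2294), W = U − 3.7·n = (31.523, -14.259). So W.y = -14.259.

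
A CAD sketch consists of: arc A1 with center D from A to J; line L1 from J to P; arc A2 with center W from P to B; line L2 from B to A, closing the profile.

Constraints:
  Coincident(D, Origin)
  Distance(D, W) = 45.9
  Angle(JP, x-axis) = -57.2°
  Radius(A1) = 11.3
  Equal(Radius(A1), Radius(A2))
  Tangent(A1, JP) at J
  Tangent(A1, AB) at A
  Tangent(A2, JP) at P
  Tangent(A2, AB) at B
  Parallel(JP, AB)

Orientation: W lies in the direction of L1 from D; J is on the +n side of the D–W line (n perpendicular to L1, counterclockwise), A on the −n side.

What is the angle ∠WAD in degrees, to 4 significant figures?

76.17°

D is at the origin and W lies 45.9 along u from D, so W = 45.9·u = (24.86, -38.58). Tangency of A1 to both parallel lines with radius 11.3 puts J and A at D ± 11.3·n: J = (9.498, 6.121), A = (-9.498, -6.121). Then cos ∠WAD = AW·AD / (|AW||AD|), giving 76.17°.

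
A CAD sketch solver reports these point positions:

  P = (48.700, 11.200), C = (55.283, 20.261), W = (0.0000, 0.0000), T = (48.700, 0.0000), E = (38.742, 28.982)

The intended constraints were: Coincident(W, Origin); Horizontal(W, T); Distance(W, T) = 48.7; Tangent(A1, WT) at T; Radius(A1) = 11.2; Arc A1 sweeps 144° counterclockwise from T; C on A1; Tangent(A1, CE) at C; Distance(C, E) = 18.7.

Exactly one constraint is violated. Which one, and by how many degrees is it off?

Tangent(A1, CE) at C — off by 8.20°.

W = (0.00, 0.00) ✓; W.y = 0.00, T.y = 0.00 ✓; |WT| = 48.70 ✓; ∠(PT, TW) = 90.00° ✓; |PT| = 11.20 ✓; bearing(P→C) − bearing(P→T) = 144.0° ✓; |PC| = 11.20 ✓; ∠(PC, CE) = 81.80° ✗; |CE| = 18.70 ✓.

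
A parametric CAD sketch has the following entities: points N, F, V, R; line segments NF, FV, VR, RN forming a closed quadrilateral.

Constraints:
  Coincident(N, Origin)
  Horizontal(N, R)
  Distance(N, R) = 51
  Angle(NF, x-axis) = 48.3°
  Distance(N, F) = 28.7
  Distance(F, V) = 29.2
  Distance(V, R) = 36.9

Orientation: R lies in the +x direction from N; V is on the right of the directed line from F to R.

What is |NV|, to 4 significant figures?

16.63

N is at the origin; NR is horizontal with |NR| = 51.0 and R in +x, so R = (51.0, 0). NF runs at 48.3° with |NF| = 28.7, so F = (19.09, 21.43). V is determined by |FV| = 29.2 and |VR| = 36.9 together: it lies at the intersection of circle(F, 29.2) and circle(R, 36.9). With |FR| = 38.44, the foot of the radical line on FR is 12.60 from F and the perpendicular offset is √(29.2² − 12.60²) = 26.34. Taking the right-of-FR solution: V = (14.86, -7.464).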